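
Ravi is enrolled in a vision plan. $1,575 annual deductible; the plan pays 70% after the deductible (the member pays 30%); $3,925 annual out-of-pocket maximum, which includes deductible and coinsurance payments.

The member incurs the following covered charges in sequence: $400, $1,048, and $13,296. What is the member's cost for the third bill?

$2,477

Bill 1, $400: entire amount goes to the deductible. Member owes $400 (running OOP $400).
Bill 2, $1,048: entire amount goes to the deductible. Member pays $1,048; OOP now $1,448.
Bill 3, $13,296: $127 to deductible, leaving $13,169; 30% of $13,169 = $3,950.70. Deductible plus coinsurance: $127 + $3,950.70 = $4,077.70. OOP would hit $5,525.70 > $3,925, so the cap limits the member to $3,925 − $1,448 = $2,477.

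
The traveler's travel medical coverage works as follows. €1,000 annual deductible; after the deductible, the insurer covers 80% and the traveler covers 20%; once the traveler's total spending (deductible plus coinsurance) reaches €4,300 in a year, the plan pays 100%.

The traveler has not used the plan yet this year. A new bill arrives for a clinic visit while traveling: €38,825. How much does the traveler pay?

The full €1,000 deductible is still open; €1,000 of this bill applies to it.
That leaves €38,825 − €1,000 = €37,825 for coinsurance.
Traveler's 20% share of €37,825 is €7,565.
So the traveler owes €1,000 + €7,565 = €8,565 before any cap.
Year-to-date out-of-pocket would reach €0 + €8,565 = €8,565, above the €4,300 maximum, so the traveler pays only €4,300 − €0 = €4,300.

€4,300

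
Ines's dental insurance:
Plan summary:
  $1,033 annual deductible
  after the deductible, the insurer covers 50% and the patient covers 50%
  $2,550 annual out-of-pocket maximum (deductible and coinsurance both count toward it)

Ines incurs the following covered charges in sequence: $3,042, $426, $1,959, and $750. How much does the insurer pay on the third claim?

#1 ($3,042): $1,033 finishes the deductible; $2,009 goes to coinsurance; patient's 50% is $1,004.50. Patient owes $2,037.50 (running OOP $2,037.50). Plan pays $3,042 − $2,037.50 = $1,004.50.
#2 ($426): 50% coinsurance on $426 = $213. Cost to patient: $213. OOP to date $2,250.50. Insurer: $426 − $213 = $213.
#3 ($1,959): 50% coinsurance on $1,959 = $979.50. Adding that to $2,250.50 gives $3,230, past the $2,550 cap; patient pays only $2,550 − $2,250.50 = $299.50. Insurer: $1,959 − $299.50 = $1,659.50.

$1,659.50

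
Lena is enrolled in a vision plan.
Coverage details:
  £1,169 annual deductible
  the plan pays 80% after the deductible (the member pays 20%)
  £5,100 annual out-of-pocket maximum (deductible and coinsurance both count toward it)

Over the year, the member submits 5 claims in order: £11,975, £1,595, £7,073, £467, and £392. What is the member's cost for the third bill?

#1 (£11,975): £1,169 to deductible, leaving £10,806; member's 20% is £2,161.20. Cost to member: £3,330.20. OOP to date £3,330.20.
#2 (£1,595): deductible met; 20% of £1,595 = £319. Member owes £319 (running OOP £3,649.20).
#3 (£7,073): deductible already satisfied, so member's share is 20% × £7,073 = £1,414.60. Cost to member: £1,414.60. OOP to date £5,063.80.

£1,414.60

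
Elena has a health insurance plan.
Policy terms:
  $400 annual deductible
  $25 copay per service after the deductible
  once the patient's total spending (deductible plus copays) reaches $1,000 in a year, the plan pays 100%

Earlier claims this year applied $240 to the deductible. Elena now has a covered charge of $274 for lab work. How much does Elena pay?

$185

$240 of the $400 deductible is already met, leaving $160.
The remaining $114 (= $274 − $160) moves to the copay.
Copay on this service: $25.
That puts the patient's cost at $160 + $25 = $185 before any cap.
Year-to-date out-of-pocket becomes $240 + $185 = $425, still under the $1,000 maximum, so no cap applies.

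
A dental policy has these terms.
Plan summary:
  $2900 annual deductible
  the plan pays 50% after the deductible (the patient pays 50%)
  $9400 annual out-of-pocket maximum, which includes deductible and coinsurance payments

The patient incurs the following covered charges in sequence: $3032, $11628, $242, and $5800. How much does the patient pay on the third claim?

$121

Bill 1, $3032: deductible takes $2900, $132 remains; patient's 50% is $66. Patient owes $2966 (running OOP $2966).
Bill 2, $11628: deductible met; 50% of $11628 = $5814. Cost to patient: $5814. OOP to date $8780.
Bill 3, $242: deductible met; 50% of $242 = $121. Cost to patient: $121. OOP to date $8901.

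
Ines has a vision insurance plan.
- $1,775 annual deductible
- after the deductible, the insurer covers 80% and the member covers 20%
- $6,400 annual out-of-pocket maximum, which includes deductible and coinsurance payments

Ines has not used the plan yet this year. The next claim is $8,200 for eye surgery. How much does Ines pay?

Deductible not yet touched, so the first $1,775 of the bill goes to the deductible.
The remaining $6,425 (= $8,200 − $1,775) moves to coinsurance.
Member's 20% share of $6,425 is $1,285.
Member responsibility before any cap: $1,775 + $1,285 = $3,060.
Year-to-date out-of-pocket becomes $0 + $3,060 = $3,060, still under the $6,400 maximum, so no cap applies.

$3,060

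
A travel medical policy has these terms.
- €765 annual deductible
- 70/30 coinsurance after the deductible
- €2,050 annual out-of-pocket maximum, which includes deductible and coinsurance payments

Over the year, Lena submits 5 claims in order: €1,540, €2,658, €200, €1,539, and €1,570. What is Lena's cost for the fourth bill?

€195.10

Claim 1 (€1,540): €765 to deductible, leaving €775; traveler's 30% is €232.50. Traveler pays €997.50; OOP now €997.50.
Claim 2 (€2,658): 30% coinsurance on €2,658 = €797.40. Cost to traveler: €797.40. OOP to date €1,794.90.
Claim 3 (€200): deductible met; 30% of €200 = €60. Traveler pays €60; OOP now €1,854.90.
Claim 4 (€1,539): deductible met; 30% of €1,539 = €461.70. That would push OOP to €2,316.60, over the €2,050 cap, so traveler pays €2,050 − €1,854.90 = €195.10.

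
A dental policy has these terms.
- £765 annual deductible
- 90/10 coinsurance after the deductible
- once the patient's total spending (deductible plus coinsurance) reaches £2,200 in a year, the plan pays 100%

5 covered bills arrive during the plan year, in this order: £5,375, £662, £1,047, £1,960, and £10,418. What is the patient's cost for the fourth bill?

Claim 1 (£5,375): £765 to deductible, leaving £4,610; patient's 10% is £461. Cost to patient: £1,226. OOP to date £1,226.
Claim 2 (£662): 10% coinsurance on £662 = £66.20. Patient pays £66.20; OOP now £1,292.20.
Claim 3 (£1,047): deductible met; 10% of £1,047 = £104.70. Cost to patient: £104.70. OOP to date £1,396.90.
Claim 4 (£1,960): 10% coinsurance on £1,960 = £196. Patient pays £196; OOP now £1,592.90.

£196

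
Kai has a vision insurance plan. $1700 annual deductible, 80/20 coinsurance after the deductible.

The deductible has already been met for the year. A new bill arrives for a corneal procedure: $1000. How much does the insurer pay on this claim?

$800

The deductible is already satisfied, so the full bill goes to coinsurance.
20% of $1000 = $200 falls to the member.
Insurer pays the balance: $1000 − $200 = $800.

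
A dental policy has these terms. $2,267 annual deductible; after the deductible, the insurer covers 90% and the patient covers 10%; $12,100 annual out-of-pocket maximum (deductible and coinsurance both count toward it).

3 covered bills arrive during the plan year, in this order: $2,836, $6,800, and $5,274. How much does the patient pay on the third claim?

#1 ($2,836): deductible takes $2,267, $569 remains; 10% of $569 = $56.90. Cost to patient: $2,323.90. OOP to date $2,323.90.
#2 ($6,800): deductible already satisfied, so patient's share is 10% × $6,800 = $680. Cost to patient: $680. OOP to date $3,003.90.
#3 ($5,274): deductible met; 10% of $5,274 = $527.40. Patient owes $527.40 (running OOP $3,531.30).

$527.40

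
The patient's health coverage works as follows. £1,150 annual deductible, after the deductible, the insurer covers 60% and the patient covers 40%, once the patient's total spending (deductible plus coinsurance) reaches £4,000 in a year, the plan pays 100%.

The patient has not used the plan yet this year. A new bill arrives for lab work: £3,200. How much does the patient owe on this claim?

Nothing has been paid toward the £1,150 deductible, so the first £1,150 of this charge is applied there.
That leaves £3,200 − £1,150 = £2,050 for coinsurance.
40% of £2,050 = £820 falls to the patient.
Patient responsibility before any cap: £1,150 + £820 = £1,970.
Cumulative spending £0 + £1,970 = £1,970 stays under the £4,000 maximum.

£1,970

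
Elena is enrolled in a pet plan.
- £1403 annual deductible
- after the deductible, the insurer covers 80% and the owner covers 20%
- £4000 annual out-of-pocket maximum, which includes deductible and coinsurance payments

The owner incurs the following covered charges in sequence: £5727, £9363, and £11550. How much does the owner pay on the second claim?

#1 (£5727): deductible takes £1403, £4324 remains; coinsurance £4324 × 20% = £864.80. Owner owes £2267.80 (running OOP £2267.80).
#2 (£9363): 20% coinsurance on £9363 = £1872.60. That would push OOP to £4140.40, over the £4000 cap, so owner pays £4000 − £2267.80 = £1732.20.

£1732.20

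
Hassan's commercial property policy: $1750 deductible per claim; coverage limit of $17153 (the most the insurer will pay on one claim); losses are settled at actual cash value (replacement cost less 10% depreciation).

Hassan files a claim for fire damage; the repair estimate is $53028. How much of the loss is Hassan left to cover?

Depreciate 10%: the covered value is $53028 × 0.9 = $47725.20.
Subtract the deductible: $47725.20 − $1750 = $45975.20.
The $17153 per-incident cap binds; insurer pays $17153.
Out of pocket: $53028 − $17153 = $35875.

$35875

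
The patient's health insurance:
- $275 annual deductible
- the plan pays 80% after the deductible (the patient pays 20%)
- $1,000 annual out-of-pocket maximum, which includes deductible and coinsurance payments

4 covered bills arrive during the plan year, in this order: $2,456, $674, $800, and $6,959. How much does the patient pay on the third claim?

$154

Bill 1, $2,456: deductible takes $275, $2,181 remains; 20% of $2,181 = $436.20. Patient pays $711.20; OOP now $711.20.
Bill 2, $674: deductible met; 20% of $674 = $134.80. Patient owes $134.80 (running OOP $846).
Bill 3, $800: deductible met; 20% of $800 = $160. OOP would hit $1,006 > $1,000, so the cap limits the patient to $1,000 − $846 = $154.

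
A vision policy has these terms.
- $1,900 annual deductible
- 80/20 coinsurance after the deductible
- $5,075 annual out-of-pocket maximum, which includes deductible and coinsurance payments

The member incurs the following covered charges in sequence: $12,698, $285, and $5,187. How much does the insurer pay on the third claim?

#1 ($12,698): $1,900 to deductible, leaving $10,798; 20% of $10,798 = $2,159.60. Member pays $4,059.60; OOP now $4,059.60. Plan pays $12,698 − $4,059.60 = $8,638.40.
#2 ($285): deductible already satisfied, so member's share is 20% × $285 = $57. Cost to member: $57. OOP to date $4,116.60. Plan pays $285 − $57 = $228.
#3 ($5,187): 20% coinsurance on $5,187 = $1,037.40. Adding that to $4,116.60 gives $5,154, past the $5,075 cap; member pays only $5,075 − $4,116.60 = $958.40. Insurer: $5,187 − $958.40 = $4,228.60.

$4,228.60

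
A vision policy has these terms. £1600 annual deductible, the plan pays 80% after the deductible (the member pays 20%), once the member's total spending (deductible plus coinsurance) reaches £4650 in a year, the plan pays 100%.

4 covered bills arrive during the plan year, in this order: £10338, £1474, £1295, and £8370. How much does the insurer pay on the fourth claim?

£7621.40

Claim 1 — £10338: £1600 to deductible, leaving £8738; member's 20% is £1747.60. Cost to member: £3347.60. OOP to date £3347.60. Insurer: £10338 − £3347.60 = £6990.40.
Claim 2 — £1474: 20% coinsurance on £1474 = £294.80. Cost to member: £294.80. OOP to date £3642.40. Plan pays £1474 − £294.80 = £1179.20.
Claim 3 — £1295: deductible met; 20% of £1295 = £259. Cost to member: £259. OOP to date £3901.40. Plan pays £1295 − £259 = £1036.
Claim 4 — £8370: deductible met; 20% of £8370 = £1674. OOP would hit £5575.40 > £4650, so the cap limits the member to £4650 − £3901.40 = £748.60. Plan pays £8370 − £748.60 = £7621.40.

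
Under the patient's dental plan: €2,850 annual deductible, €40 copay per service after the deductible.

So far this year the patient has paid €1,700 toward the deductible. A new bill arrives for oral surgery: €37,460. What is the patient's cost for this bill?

€1,190

Remaining deductible: €2,850 − €1,700 = €1,150.
The remaining €36,310 (= €37,460 − €1,150) moves to the copay.
Copay on this service: €40.
That puts the patient's cost at €1,150 + €40 = €1,190.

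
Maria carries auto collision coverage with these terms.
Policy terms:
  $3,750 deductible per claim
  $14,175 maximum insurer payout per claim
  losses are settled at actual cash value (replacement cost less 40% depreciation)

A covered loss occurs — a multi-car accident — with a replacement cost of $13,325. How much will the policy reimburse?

$4,245

Actual cash value after 40% depreciation: $13,325 × 60% = $7,995.
Subtract the deductible: $7,995 − $3,750 = $4,245.
$4,245 is within the $14,175 limit, so the insurer pays $4,245.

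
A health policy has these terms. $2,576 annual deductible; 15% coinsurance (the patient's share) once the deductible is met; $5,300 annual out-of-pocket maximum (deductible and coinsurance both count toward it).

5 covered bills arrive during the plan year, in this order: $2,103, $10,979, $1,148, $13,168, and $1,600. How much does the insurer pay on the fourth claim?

$12,192.10

Claim 1 — $2,103: entire amount goes to the deductible. Patient owes $2,103 (running OOP $2,103). Insurer: $2,103 − $2,103 = $0.
Claim 2 — $10,979: $473 to deductible, leaving $10,506; 15% of $10,506 = $1,575.90. Cost to patient: $2,048.90. OOP to date $4,151.90. Plan pays $10,979 − $2,048.90 = $8,930.10.
Claim 3 — $1,148: deductible already satisfied, so patient's share is 15% × $1,148 = $172.20. Patient owes $172.20 (running OOP $4,324.10). Insurer: $1,148 − $172.20 = $975.80.
Claim 4 — $13,168: deductible already satisfied, so patient's share is 15% × $13,168 = $1,975.20. OOP would hit $6,299.30 > $5,300, so the cap limits the patient to $5,300 − $4,324.10 = $975.90. Plan pays $13,168 − $975.90 = $12,192.10.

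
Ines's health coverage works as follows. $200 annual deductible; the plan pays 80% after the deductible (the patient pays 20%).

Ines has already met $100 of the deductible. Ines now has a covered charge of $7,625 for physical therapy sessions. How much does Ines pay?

Remaining deductible: $200 − $100 = $100.
After the $100 deductible portion, $7,625 − $100 = $7,525 is subject to coinsurance.
Patient's 20% share of $7,525 is $1,505.
That puts the patient's cost at $100 + $1,505 = $1,605.

$1,605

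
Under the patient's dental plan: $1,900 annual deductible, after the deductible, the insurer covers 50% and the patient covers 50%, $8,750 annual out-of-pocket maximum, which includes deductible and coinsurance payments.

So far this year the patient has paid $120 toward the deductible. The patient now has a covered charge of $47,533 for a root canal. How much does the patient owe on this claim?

Deductible still to meet: $1,900 − $120 = $1,780.
That leaves $47,533 − $1,780 = $45,753 for coinsurance.
Patient's 50% share of $45,753 is $22,876.50.
That puts the patient's cost at $1,780 + $22,876.50 = $24,656.50 before any cap.
Year-to-date out-of-pocket would reach $120 + $24,656.50 = $24,776.50, above the $8,750 maximum, so the patient pays only $8,750 − $120 = $8,630.

$8,630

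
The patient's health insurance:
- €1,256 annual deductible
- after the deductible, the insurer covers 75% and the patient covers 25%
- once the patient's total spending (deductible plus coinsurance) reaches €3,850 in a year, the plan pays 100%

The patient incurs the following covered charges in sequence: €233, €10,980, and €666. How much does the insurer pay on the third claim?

€561.25

Bill 1, €233: entire amount goes to the deductible. Patient owes €233 (running OOP €233). Plan pays €233 − €233 = €0.
Bill 2, €10,980: €1,023 finishes the deductible; €9,957 goes to coinsurance; 25% of €9,957 = €2,489.25. Patient owes €3,512.25 (running OOP €3,745.25). Insurer: €10,980 − €3,512.25 = €7,467.75.
Bill 3, €666: deductible met; 25% of €666 = €166.50. Adding that to €3,745.25 gives €3,911.75, past the €3,850 cap; patient pays only €3,850 − €3,745.25 = €104.75. Insurer: €666 − €104.75 = €561.25.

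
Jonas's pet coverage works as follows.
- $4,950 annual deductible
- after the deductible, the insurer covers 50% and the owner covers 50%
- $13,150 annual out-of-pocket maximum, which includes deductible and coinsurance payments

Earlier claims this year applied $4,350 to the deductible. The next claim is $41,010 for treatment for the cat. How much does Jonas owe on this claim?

Remaining deductible: $4,950 − $4,350 = $600.
After the $600 deductible portion, $41,010 − $600 = $40,410 is subject to coinsurance.
50% of $40,410 = $20,205 falls to the owner.
Owner responsibility before any cap: $600 + $20,205 = $20,805.
Adding $20,805 to the $4,350 already spent would give $25,155, which exceeds the $13,150 cap; the owner pays just $13,150 − $4,350 = $8,800.

$8,800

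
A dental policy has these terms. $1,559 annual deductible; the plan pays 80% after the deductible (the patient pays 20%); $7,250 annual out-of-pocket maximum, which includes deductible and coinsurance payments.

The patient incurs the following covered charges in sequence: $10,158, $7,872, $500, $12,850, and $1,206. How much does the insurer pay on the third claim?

$400

Bill 1, $10,158: $1,559 to deductible, leaving $8,599; coinsurance $8,599 × 20% = $1,719.80. Patient pays $3,278.80; OOP now $3,278.80. Insurer: $10,158 − $3,278.80 = $6,879.20.
Bill 2, $7,872: deductible already satisfied, so patient's share is 20% × $7,872 = $1,574.40. Cost to patient: $1,574.40. OOP to date $4,853.20. Insurer: $7,872 − $1,574.40 = $6,297.60.
Bill 3, $500: deductible met; 20% of $500 = $100. Patient owes $100 (running OOP $4,953.20). Plan pays $500 − $100 = $400.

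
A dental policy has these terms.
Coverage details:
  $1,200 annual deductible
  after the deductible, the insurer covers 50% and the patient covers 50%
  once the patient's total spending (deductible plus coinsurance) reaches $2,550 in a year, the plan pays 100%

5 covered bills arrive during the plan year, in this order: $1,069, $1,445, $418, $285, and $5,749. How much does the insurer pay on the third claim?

Bill 1, $1,069: entire amount goes to the deductible. Patient owes $1,069 (running OOP $1,069). Insurer: $1,069 − $1,069 = $0.
Bill 2, $1,445: deductible takes $131, $1,314 remains; patient's 50% is $657. Patient owes $788 (running OOP $1,857). Insurer: $1,445 − $788 = $657.
Bill 3, $418: deductible met; 50% of $418 = $209. Patient pays $209; OOP now $2,066. Insurer: $418 − $209 = $209.

$209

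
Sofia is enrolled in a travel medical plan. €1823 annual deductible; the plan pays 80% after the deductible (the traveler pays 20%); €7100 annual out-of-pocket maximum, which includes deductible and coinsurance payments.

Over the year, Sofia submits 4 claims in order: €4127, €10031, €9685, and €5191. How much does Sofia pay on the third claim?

Claim 1 — €4127: deductible takes €1823, €2304 remains; coinsurance €2304 × 20% = €460.80. Cost to traveler: €2283.80. OOP to date €2283.80.
Claim 2 — €10031: 20% coinsurance on €10031 = €2006.20. Traveler pays €2006.20; OOP now €4290.
Claim 3 — €9685: deductible met; 20% of €9685 = €1937. Cost to traveler: €1937. OOP to date €6227.

€1937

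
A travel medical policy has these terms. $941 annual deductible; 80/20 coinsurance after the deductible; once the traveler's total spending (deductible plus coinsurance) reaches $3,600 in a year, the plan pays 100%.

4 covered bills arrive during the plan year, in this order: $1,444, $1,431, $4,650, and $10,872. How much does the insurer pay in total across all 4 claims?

$14,797

Claim 1 ($1,444): $941 to deductible, leaving $503; coinsurance $503 × 20% = $100.60. Cost to traveler: $1,041.60. OOP to date $1,041.60. Plan pays $1,444 − $1,041.60 = $402.40.
Claim 2 ($1,431): 20% coinsurance on $1,431 = $286.20. Traveler owes $286.20 (running OOP $1,327.80). Insurer: $1,431 − $286.20 = $1,144.80.
Claim 3 ($4,650): deductible already satisfied, so traveler's share is 20% × $4,650 = $930. Cost to traveler: $930. OOP to date $2,257.80. Plan pays $4,650 − $930 = $3,720.
Claim 4 ($10,872): 20% coinsurance on $10,872 = $2,174.40. OOP would hit $4,432.20 > $3,600, so the cap limits the traveler to $3,600 − $2,257.80 = $1,342.20. Insurer: $10,872 − $1,342.20 = $9,529.80.
Insurer total = bills − traveler's total = $18,397 − $3,600 = $14,797.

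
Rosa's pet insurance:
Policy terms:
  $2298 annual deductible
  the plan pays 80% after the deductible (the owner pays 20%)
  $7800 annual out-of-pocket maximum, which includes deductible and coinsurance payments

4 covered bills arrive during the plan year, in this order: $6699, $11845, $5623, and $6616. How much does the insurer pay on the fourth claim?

Claim 1 — $6699: $2298 to deductible, leaving $4401; coinsurance $4401 × 20% = $880.20. Owner pays $3178.20; OOP now $3178.20. Insurer: $6699 − $3178.20 = $3520.80.
Claim 2 — $11845: deductible already satisfied, so owner's share is 20% × $11845 = $2369. Cost to owner: $2369. OOP to date $5547.20. Insurer: $11845 − $2369 = $9476.
Claim 3 — $5623: deductible already satisfied, so owner's share is 20% × $5623 = $1124.60. Owner owes $1124.60 (running OOP $6671.80). Plan pays $5623 − $1124.60 = $4498.40.
Claim 4 — $6616: 20% coinsurance on $6616 = $1323.20. That would push OOP to $7995, over the $7800 cap, so owner pays $7800 − $6671.80 = $1128.20. Plan pays $6616 − $1128.20 = $5487.80.

$5487.80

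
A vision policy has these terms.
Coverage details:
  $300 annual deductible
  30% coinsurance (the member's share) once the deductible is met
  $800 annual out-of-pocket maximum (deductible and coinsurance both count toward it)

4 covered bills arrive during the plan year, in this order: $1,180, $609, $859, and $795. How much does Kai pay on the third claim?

#1 ($1,180): $300 finishes the deductible; $880 goes to coinsurance; 30% of $880 = $264. Member owes $564 (running OOP $564).
#2 ($609): deductible met; 30% of $609 = $182.70. Cost to member: $182.70. OOP to date $746.70.
#3 ($859): deductible met; 30% of $859 = $257.70. That would push OOP to $1,004.40, over the $800 cap, so member pays $800 − $746.70 = $53.30.

$53.30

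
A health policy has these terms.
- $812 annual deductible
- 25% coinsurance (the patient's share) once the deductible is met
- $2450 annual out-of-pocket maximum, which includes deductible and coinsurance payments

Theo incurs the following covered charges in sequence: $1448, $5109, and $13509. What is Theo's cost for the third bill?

#1 ($1448): $812 to deductible, leaving $636; coinsurance $636 × 25% = $159. Cost to patient: $971. OOP to date $971.
#2 ($5109): deductible already satisfied, so patient's share is 25% × $5109 = $1277.25. Patient owes $1277.25 (running OOP $2248.25).
#3 ($13509): deductible already satisfied, so patient's share is 25% × $13509 = $3377.25. That would push OOP to $5625.50, over the $2450 cap, so patient pays $2450 − $2248.25 = $201.75.

$201.75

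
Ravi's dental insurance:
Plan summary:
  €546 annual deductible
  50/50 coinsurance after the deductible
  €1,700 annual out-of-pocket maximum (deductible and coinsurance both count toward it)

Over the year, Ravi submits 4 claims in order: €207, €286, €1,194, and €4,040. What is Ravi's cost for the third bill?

€623.50

Claim 1 — €207: all of it applies to the deductible. Cost to patient: €207. OOP to date €207.
Claim 2 — €286: all of it applies to the deductible. Patient pays €286; OOP now €493.
Claim 3 — €1,194: €53 to deductible, leaving €1,141; 50% of €1,141 = €570.50. Cost to patient: €623.50. OOP to date €1,116.50.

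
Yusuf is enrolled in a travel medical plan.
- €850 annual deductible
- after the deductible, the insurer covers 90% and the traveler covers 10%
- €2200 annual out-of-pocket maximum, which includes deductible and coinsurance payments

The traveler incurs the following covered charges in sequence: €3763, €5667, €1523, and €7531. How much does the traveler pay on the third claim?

€152.30

Claim 1 — €3763: deductible takes €850, €2913 remains; coinsurance €2913 × 10% = €291.30. Traveler pays €1141.30; OOP now €1141.30.
Claim 2 — €5667: deductible already satisfied, so traveler's share is 10% × €5667 = €566.70. Traveler pays €566.70; OOP now €1708.
Claim 3 — €1523: deductible already satisfied, so traveler's share is 10% × €1523 = €152.30. Cost to traveler: €152.30. OOP to date €1860.30.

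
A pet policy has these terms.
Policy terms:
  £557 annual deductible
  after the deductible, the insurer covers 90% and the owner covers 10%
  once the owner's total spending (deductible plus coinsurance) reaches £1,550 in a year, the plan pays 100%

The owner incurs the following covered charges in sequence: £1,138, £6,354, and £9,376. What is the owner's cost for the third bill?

#1 (£1,138): £557 finishes the deductible; £581 goes to coinsurance; coinsurance £581 × 10% = £58.10. Owner owes £615.10 (running OOP £615.10).
#2 (£6,354): 10% coinsurance on £6,354 = £635.40. Owner owes £635.40 (running OOP £1,250.50).
#3 (£9,376): deductible already satisfied, so owner's share is 10% × £9,376 = £937.60. That would push OOP to £2,188.10, over the £1,550 cap, so owner pays £1,550 − £1,250.50 = £299.50.

£299.50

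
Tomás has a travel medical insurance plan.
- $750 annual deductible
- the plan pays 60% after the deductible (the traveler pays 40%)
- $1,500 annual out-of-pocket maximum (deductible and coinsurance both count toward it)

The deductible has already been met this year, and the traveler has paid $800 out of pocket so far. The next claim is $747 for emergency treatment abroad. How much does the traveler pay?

The deductible is already satisfied, so the full bill goes to coinsurance.
40% of $747 = $298.80 falls to the traveler.
Cumulative spending $800 + $298.80 = $1,098.80 stays under the $1,500 maximum.

$298.80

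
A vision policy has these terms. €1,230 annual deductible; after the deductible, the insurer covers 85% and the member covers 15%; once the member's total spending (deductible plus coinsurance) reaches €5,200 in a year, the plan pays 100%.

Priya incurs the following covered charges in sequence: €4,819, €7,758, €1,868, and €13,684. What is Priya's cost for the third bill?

€280.20

Bill 1, €4,819: deductible takes €1,230, €3,589 remains; coinsurance €3,589 × 15% = €538.35. Cost to member: €1,768.35. OOP to date €1,768.35.
Bill 2, €7,758: deductible already satisfied, so member's share is 15% × €7,758 = €1,163.70. Member owes €1,163.70 (running OOP €2,932.05).
Bill 3, €1,868: 15% coinsurance on €1,868 = €280.20. Member owes €280.20 (running OOP €3,212.25).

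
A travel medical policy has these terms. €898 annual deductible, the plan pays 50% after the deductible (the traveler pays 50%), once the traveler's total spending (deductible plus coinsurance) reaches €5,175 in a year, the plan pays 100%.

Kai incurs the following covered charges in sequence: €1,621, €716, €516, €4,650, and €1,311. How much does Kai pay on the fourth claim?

€2,325

Claim 1 (€1,621): €898 to deductible, leaving €723; traveler's 50% is €361.50. Traveler owes €1,259.50 (running OOP €1,259.50).
Claim 2 (€716): 50% coinsurance on €716 = €358. Cost to traveler: €358. OOP to date €1,617.50.
Claim 3 (€516): 50% coinsurance on €516 = €258. Traveler pays €258; OOP now €1,875.50.
Claim 4 (€4,650): 50% coinsurance on €4,650 = €2,325. Traveler pays €2,325; OOP now €4,200.50.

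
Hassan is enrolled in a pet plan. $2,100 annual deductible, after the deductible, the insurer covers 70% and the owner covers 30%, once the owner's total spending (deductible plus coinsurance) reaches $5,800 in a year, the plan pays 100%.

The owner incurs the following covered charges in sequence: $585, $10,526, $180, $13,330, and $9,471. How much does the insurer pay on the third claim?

Claim 1 ($585): all of it applies to the deductible. Owner owes $585 (running OOP $585). Insurer: $585 − $585 = $0.
Claim 2 ($10,526): $1,515 finishes the deductible; $9,011 goes to coinsurance; coinsurance $9,011 × 30% = $2,703.30. Cost to owner: $4,218.30. OOP to date $4,803.30. Plan pays $10,526 − $4,218.30 = $6,307.70.
Claim 3 ($180): deductible already satisfied, so owner's share is 30% × $180 = $54. Cost to owner: $54. OOP to date $4,857.30. Insurer: $180 − $54 = $126.

$126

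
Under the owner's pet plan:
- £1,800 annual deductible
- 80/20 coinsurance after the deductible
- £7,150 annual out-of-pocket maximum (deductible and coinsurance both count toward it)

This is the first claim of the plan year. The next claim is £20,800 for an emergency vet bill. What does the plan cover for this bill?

£15,200

Deductible not yet touched, so the first £1,800 of the bill goes to the deductible.
That leaves £20,800 − £1,800 = £19,000 for coinsurance.
20% of £19,000 = £3,800 falls to the owner.
So the owner owes £1,800 + £3,800 = £5,600 before any cap.
Total out-of-pocket so far would be £0 + £5,600 = £5,600, below the £7,150 cap — no reduction.
The insurer covers the remainder: £20,800 − £5,600 = £15,200.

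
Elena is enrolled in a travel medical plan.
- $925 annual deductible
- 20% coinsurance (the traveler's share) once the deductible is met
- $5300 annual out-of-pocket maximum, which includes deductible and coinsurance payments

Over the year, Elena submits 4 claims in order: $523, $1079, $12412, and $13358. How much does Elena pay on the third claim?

$2482.40

#1 ($523): all of it applies to the deductible. Cost to traveler: $523. OOP to date $523.
#2 ($1079): deductible takes $402, $677 remains; 20% of $677 = $135.40. Traveler owes $537.40 (running OOP $1060.40).
#3 ($12412): deductible already satisfied, so traveler's share is 20% × $12412 = $2482.40. Traveler owes $2482.40 (running OOP $3542.80).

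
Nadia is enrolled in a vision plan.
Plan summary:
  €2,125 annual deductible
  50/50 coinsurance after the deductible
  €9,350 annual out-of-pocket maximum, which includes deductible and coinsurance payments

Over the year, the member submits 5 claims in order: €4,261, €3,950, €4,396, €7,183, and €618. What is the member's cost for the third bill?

Bill 1, €4,261: deductible takes €2,125, €2,136 remains; member's 50% is €1,068. Member pays €3,193; OOP now €3,193.
Bill 2, €3,950: deductible already satisfied, so member's share is 50% × €3,950 = €1,975. Member owes €1,975 (running OOP €5,168).
Bill 3, €4,396: deductible already satisfied, so member's share is 50% × €4,396 = €2,198. Member owes €2,198 (running OOP €7,366).

€2,198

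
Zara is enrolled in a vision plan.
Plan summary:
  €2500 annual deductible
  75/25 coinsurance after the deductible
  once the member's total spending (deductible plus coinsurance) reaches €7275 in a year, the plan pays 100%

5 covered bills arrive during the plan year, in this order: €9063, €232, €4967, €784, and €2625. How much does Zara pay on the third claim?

#1 (€9063): €2500 finishes the deductible; €6563 goes to coinsurance; 25% of €6563 = €1640.75. Cost to member: €4140.75. OOP to date €4140.75.
#2 (€232): deductible met; 25% of €232 = €58. Cost to member: €58. OOP to date €4198.75.
#3 (€4967): 25% coinsurance on €4967 = €1241.75. Member pays €1241.75; OOP now €5440.50.

€1241.75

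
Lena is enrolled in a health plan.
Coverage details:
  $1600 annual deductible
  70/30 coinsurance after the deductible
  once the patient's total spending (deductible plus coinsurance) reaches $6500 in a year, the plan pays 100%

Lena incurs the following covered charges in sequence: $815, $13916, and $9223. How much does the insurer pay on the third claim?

$8262.30

Claim 1 ($815): fully absorbed by the deductible. Patient owes $815 (running OOP $815). Insurer: $815 − $815 = $0.
Claim 2 ($13916): $785 finishes the deductible; $13131 goes to coinsurance; patient's 30% is $3939.30. Cost to patient: $4724.30. OOP to date $5539.30. Insurer: $13916 − $4724.30 = $9191.70.
Claim 3 ($9223): 30% coinsurance on $9223 = $2766.90. Adding that to $5539.30 gives $8306.20, past the $6500 cap; patient pays only $6500 − $5539.30 = $960.70. Plan pays $9223 − $960.70 = $8262.30.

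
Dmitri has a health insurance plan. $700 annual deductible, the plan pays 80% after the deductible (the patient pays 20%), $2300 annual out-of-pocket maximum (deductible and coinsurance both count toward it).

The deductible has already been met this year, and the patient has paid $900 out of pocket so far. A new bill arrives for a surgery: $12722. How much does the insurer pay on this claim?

$11322

The deductible is already satisfied, so the full bill goes to coinsurance.
Coinsurance: $12722 × 20% = $2544.40.
That would bring total out-of-pocket to $3444.40, past the $2300 cap. The patient is capped at $2300 − $900 = $1400 on this claim.
Insurer pays the balance: $12722 − $1400 = $11322.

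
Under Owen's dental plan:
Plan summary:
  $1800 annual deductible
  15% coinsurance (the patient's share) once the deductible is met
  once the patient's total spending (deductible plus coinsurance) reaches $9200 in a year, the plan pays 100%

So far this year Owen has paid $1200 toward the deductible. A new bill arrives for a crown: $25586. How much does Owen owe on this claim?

Remaining deductible: $1800 − $1200 = $600.
The remaining $24986 (= $25586 − $600) moves to coinsurance.
Patient's 15% share of $24986 is $3747.90.
So the patient owes $600 + $3747.90 = $4347.90 before any cap.
Year-to-date out-of-pocket becomes $1200 + $4347.90 = $5547.90, still under the $9200 maximum, so no cap applies.

$4347.90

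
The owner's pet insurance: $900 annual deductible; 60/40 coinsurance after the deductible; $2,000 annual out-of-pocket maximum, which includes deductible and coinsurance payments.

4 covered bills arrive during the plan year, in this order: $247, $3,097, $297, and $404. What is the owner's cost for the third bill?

$118.80

Bill 1, $247: fully absorbed by the deductible. Owner pays $247; OOP now $247.
Bill 2, $3,097: deductible takes $653, $2,444 remains; owner's 40% is $977.60. Cost to owner: $1,630.60. OOP to date $1,877.60.
Bill 3, $297: deductible already satisfied, so owner's share is 40% × $297 = $118.80. Owner owes $118.80 (running OOP $1,996.40).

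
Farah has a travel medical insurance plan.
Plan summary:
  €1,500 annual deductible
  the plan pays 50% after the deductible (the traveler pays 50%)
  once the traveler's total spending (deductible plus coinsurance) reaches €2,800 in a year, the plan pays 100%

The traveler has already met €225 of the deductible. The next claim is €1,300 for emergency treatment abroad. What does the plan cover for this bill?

€225 of the €1,500 deductible is already met, leaving €1,275.
That leaves €1,300 − €1,275 = €25 for coinsurance.
Coinsurance: €25 × 50% = €12.50.
Traveler responsibility before any cap: €1,275 + €12.50 = €1,287.50.
Cumulative spending €225 + €1,287.50 = €1,512.50 stays under the €2,800 maximum.
Insurer pays the balance: €1,300 − €1,287.50 = €12.50.

€12.50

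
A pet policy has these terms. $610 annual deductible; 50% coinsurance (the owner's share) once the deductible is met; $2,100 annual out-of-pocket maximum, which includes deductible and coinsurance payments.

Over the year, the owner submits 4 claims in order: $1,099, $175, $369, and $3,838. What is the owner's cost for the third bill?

Claim 1 ($1,099): deductible takes $610, $489 remains; owner's 50% is $244.50. Cost to owner: $854.50. OOP to date $854.50.
Claim 2 ($175): deductible met; 50% of $175 = $87.50. Cost to owner: $87.50. OOP to date $942.
Claim 3 ($369): 50% coinsurance on $369 = $184.50. Cost to owner: $184.50. OOP to date $1,126.50.

$184.50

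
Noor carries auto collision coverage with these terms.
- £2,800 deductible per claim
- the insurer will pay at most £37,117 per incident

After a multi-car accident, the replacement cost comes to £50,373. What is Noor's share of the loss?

£13,256

Subtract the deductible: £50,373 − £2,800 = £47,573.
The £37,117 per-incident cap binds; insurer pays £37,117.
The driver bears the rest of the original loss: £50,373 − £37,117 = £13,256.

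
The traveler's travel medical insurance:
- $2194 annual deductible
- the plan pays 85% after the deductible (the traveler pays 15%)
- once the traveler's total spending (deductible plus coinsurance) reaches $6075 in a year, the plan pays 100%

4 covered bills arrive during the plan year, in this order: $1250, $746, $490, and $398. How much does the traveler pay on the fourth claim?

$59.70

#1 ($1250): fully absorbed by the deductible. Traveler owes $1250 (running OOP $1250).
#2 ($746): fully absorbed by the deductible. Traveler pays $746; OOP now $1996.
#3 ($490): $198 to deductible, leaving $292; traveler's 15% is $43.80. Cost to traveler: $241.80. OOP to date $2237.80.
#4 ($398): deductible met; 15% of $398 = $59.70. Traveler owes $59.70 (running OOP $2297.50).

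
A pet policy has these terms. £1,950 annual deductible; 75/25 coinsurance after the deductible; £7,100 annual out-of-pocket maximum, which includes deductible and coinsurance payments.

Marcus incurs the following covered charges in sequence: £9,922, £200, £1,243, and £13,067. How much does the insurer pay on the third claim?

Claim 1 (£9,922): £1,950 finishes the deductible; £7,972 goes to coinsurance; owner's 25% is £1,993. Cost to owner: £3,943. OOP to date £3,943. Insurer: £9,922 − £3,943 = £5,979.
Claim 2 (£200): 25% coinsurance on £200 = £50. Owner owes £50 (running OOP £3,993). Insurer: £200 − £50 = £150.
Claim 3 (£1,243): deductible already satisfied, so owner's share is 25% × £1,243 = £310.75. Owner pays £310.75; OOP now £4,303.75. Insurer: £1,243 − £310.75 = £932.25.

£932.25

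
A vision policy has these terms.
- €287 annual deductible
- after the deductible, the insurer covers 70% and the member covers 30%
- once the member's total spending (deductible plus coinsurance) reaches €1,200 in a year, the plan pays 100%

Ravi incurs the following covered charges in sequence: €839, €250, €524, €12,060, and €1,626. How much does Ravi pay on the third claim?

Bill 1, €839: deductible takes €287, €552 remains; coinsurance €552 × 30% = €165.60. Member owes €452.60 (running OOP €452.60).
Bill 2, €250: 30% coinsurance on €250 = €75. Member owes €75 (running OOP €527.60).
Bill 3, €524: deductible already satisfied, so member's share is 30% × €524 = €157.20. Cost to member: €157.20. OOP to date €684.80.

€157.20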